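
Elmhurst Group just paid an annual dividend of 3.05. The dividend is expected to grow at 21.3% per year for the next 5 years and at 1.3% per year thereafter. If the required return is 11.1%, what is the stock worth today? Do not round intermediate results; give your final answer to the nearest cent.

68.91

D_1 = 3.69965
D_2 = 4.48768
D_3 = 5.44355
D_4 = 6.60303
D_5 = 8.00947
Terminal value at year 5: TV = D_5×(1+g_2)/(r−g_2) = 8.11359/0.098 = 82.79178
P_0 = D_1/(1+r)^1 + D_2/(1+r)^2 + D_3/(1+r)^3 + D_4/(1+r)^4 + D_5/(1+r)^5 + TV/(1+r)^5
    = 3.33002 + 3.63574 + 3.96954 + 4.33398 + 4.73188 + 48.91217 = 68.91333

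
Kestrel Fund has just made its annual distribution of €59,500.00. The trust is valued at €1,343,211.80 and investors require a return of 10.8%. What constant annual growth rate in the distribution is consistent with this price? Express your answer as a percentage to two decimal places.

6.10%

P = D₀(1+g)/(r−g) ⇒ P(r−g) = D₀(1+g) ⇒ g(P+D₀) = P·r − D₀
g = (P·r − D₀)/(P + D₀) = (€1,343,211.80×0.108 − €59,500.00) / (€1,343,211.80 + €59,500.00) = 0.061001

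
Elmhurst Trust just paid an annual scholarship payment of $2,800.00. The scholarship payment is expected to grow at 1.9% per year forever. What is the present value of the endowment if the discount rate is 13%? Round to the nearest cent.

$25704.50

D₁ = D₀ × (1 + g) = $2,800.00 × 1.019 = $2,853.2000
Growing perpetuity: P = D₁ / (r − g) = $2,853.2000 / (0.13 − 0.019) = $25,704.50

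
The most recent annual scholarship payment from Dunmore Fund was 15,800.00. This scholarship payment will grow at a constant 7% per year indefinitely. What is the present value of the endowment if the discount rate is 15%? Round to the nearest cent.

211325.00

D₁ = D₀ × (1 + g) = 15,800.00 × 1.07 = 16,906.0000
Growing perpetuity: P = D₁ / (r − g) = 16,906.0000 / (0.15 − 0.07) = 211,325.00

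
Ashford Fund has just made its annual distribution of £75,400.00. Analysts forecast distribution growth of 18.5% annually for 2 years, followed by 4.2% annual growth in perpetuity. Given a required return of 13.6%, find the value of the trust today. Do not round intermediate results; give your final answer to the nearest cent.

D_1 = 89349.00000
D_2 = 105878.56500
Terminal value at year 2: TV = D_2×(1+g_2)/(r−g_2) = 110325.46473/0.094 = 1173675.15670
P_0 = D_1/(1+r)^1 + D_2/(1+r)^2 + TV/(1+r)^2
    = 78652.28873 + 82044.86105 + 909476.01287 = 1070173.16265

£1070173.16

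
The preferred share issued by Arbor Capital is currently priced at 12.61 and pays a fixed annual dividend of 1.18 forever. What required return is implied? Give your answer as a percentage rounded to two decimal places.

9.36%

P = C/r ⇒ r = C/P = 1.18/12.61 = 0.093577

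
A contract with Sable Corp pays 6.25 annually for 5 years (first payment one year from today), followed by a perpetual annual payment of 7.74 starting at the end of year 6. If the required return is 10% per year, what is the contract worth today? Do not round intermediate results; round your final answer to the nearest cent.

PV of 5-year annuity: 6.25 × [1 − (1+0.1)^−5] / 0.1 = 23.69242
Perpetuity value at year 5: 7.74 / 0.1 = 77.40000
PV of perpetuity: 77.40000 / (1+0.1)^5 = 48.05931
Total PV = 23.69242 + 48.05931 = 71.75173

71.75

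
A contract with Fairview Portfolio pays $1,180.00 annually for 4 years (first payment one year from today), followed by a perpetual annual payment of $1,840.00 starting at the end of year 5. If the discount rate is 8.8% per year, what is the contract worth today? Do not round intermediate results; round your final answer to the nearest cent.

PV of 4-year annuity: $1,180.00 × [1 − (1+0.088)^−4] / 0.088 = 3839.71195
Perpetuity value at year 4: $1,840.00 / 0.088 = 20909.09091
PV of perpetuity: 20909.09091 / (1+0.088)^4 = 14921.74347
Total PV = 3839.71195 + 14921.74347 = 18761.45541

$18761.46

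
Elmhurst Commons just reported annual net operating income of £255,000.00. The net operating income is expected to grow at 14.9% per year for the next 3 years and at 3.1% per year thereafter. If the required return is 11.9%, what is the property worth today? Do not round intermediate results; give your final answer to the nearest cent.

£4041099.26

D_1 = 292995.00000
D_2 = 336651.25500
D_3 = 386812.29199
Terminal value at year 3: TV = D_3×(1+g_2)/(r−g_2) = 398803.47305/0.088 = 4531857.64826
P_0 = D_1/(1+r)^1 + D_2/(1+r)^2 + D_3/(1+r)^3 + TV/(1+r)^3
    = 261836.46113 + 268856.20539 + 276064.14656 + 3234342.44430 = 4041099.25738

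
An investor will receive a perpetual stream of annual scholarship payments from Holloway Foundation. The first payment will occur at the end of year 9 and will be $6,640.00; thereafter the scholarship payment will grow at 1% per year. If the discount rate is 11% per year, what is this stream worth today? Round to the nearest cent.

Value at end of year 8: C₁ / (r − g) = $6,640.00 / (0.11 − 0.01) = $66,400.0000
Discount to today: PV = $66,400.0000 / (1 + 0.11)^8 = $66,400.0000 / 2.304538 = $28,812.72

$28812.72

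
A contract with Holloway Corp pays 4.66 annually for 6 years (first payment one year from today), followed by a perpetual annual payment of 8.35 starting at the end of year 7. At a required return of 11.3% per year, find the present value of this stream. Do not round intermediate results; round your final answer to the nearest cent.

58.42

PV of 6-year annuity: 4.66 × [1 − (1+0.113)^−6] / 0.113 = 19.54510
Perpetuity value at year 6: 8.35 / 0.113 = 73.89381
PV of perpetuity: 73.89381 / (1+0.113)^6 = 38.87201
Total PV = 19.54510 + 38.87201 = 58.41711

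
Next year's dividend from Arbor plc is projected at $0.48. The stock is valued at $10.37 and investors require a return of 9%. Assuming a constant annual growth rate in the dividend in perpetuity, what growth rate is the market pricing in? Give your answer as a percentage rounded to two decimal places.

4.37%

P = D₁/(r−g) ⇒ g = r − D₁/P = 0.09 − $0.48/$10.37 = 0.043713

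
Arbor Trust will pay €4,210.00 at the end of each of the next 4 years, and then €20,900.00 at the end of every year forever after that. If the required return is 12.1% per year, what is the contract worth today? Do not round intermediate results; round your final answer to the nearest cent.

PV of 4-year annuity: €4,210.00 × [1 − (1+0.121)^−4] / 0.121 = 12760.35593
Perpetuity value at year 4: €20,900.00 / 0.121 = 172727.27273
PV of perpetuity: 172727.27273 / (1+0.121)^4 = 109380.13761
Total PV = 12760.35593 + 109380.13761 = 122140.49353

€122140.49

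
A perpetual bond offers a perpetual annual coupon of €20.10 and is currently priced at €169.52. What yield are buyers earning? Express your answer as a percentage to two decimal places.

P = C/r ⇒ r = C/P = €20.10/€169.52 = 0.118570

11.86%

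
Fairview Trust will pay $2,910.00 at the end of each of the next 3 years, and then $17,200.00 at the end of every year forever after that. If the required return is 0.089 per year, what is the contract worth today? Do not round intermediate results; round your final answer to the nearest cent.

$157021.66

PV of 3-year annuity: $2,910.00 × [1 − (1+0.089)^−3] / 0.089 = 7379.21523
Perpetuity value at year 3: $17,200.00 / 0.089 = 193258.42697
PV of perpetuity: 193258.42697 / (1+0.089)^3 = 149642.44689
Total PV = 7379.21523 + 149642.44689 = 157021.66213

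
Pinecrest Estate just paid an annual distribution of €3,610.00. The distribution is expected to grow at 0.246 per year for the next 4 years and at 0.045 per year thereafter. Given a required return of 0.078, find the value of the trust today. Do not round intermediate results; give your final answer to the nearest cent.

€225049.14

D_1 = 4498.06000
D_2 = 5604.58276
D_3 = 6983.31012
D_4 = 8701.20441
Terminal value at year 4: TV = D_4×(1+g_2)/(r−g_2) = 9092.75861/0.033 = 275538.13959
P_0 = D_1/(1+r)^1 + D_2/(1+r)^2 + D_3/(1+r)^3 + D_4/(1+r)^4 + TV/(1+r)^4
    = 4172.59740 + 4822.87232 + 5574.48879 + 6443.24029 + 204035.94245 = 225049.14125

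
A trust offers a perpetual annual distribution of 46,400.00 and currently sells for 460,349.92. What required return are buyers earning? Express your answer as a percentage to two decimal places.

P = C/r ⇒ r = C/P = 46,400.00/460,349.92 = 0.100793

10.08%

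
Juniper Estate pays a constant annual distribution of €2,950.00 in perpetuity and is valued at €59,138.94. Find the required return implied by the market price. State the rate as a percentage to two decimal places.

4.99%

P = C/r ⇒ r = C/P = €2,950.00/€59,138.94 = 0.049883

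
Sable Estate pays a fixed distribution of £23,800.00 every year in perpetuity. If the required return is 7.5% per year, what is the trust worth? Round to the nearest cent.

£317333.33

Level perpetuity: PV = C / r = £23,800.00 / 0.075 = £317,333.33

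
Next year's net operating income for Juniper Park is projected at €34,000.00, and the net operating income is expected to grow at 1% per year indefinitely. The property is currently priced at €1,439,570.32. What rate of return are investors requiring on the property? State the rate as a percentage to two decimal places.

P = D₁/(r − g) ⇒ r = D₁/P + g = €34,000.0000/€1,439,570.32 + 0.01 = 0.023618 + 0.01 = 0.033618

3.36%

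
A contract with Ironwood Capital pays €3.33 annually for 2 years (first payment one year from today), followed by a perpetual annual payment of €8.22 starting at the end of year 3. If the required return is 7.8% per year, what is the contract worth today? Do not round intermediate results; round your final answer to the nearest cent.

€96.64

PV of 2-year annuity: €3.33 × [1 − (1+0.078)^−2] / 0.078 = 5.95460
Perpetuity value at year 2: €8.22 / 0.078 = 105.38462
PV of perpetuity: 105.38462 / (1+0.078)^2 = 90.68588
Total PV = 5.95460 + 90.68588 = 96.64048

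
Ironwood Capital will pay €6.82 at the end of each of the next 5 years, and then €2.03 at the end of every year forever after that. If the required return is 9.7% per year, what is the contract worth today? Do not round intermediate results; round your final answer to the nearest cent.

PV of 5-year annuity: €6.82 × [1 − (1+0.097)^−5] / 0.097 = 26.05253
Perpetuity value at year 5: €2.03 / 0.097 = 20.92784
PV of perpetuity: 20.92784 / (1+0.097)^5 = 13.17320
Total PV = 26.05253 + 13.17320 = 39.22573

€39.23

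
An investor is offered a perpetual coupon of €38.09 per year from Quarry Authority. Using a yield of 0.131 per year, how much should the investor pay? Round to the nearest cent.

€290.76

Level perpetuity: PV = C / r = €38.09 / 0.131 = €290.76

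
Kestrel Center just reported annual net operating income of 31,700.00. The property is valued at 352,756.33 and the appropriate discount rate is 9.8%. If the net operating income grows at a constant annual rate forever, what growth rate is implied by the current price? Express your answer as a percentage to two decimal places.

0.75%

P = D₀(1+g)/(r−g) ⇒ P(r−g) = D₀(1+g) ⇒ g(P+D₀) = P·r − D₀
g = (P·r − D₀)/(P + D₀) = (352,756.33×0.098 − 31,700.00) / (352,756.33 + 31,700.00) = 0.007465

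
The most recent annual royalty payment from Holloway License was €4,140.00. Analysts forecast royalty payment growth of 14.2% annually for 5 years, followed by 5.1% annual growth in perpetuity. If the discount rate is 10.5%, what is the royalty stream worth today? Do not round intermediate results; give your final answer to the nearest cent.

€117875.62

D_1 = 4727.88000
D_2 = 5399.23896
D_3 = 6165.93089
D_4 = 7041.49308
D_5 = 8041.38510
Terminal value at year 5: TV = D_5×(1+g_2)/(r−g_2) = 8451.49574/0.054 = 156509.18030
P_0 = D_1/(1+r)^1 + D_2/(1+r)^2 + D_3/(1+r)^3 + D_4/(1+r)^4 + D_5/(1+r)^5 + TV/(1+r)^5
    = 4278.62443 + 4421.89059 + 4569.95390 + 4722.97498 + 4881.11984 + 95001.05468 = 117875.61843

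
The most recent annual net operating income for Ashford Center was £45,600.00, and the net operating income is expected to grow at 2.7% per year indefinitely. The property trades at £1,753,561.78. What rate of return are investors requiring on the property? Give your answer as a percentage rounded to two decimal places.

D₁ = £45,600.00 × 1.027 = £46,831.2000
P = D₁/(r − g) ⇒ r = D₁/P + g = £46,831.2000/£1,753,561.78 + 0.027 = 0.026706 + 0.027 = 0.053706

5.37%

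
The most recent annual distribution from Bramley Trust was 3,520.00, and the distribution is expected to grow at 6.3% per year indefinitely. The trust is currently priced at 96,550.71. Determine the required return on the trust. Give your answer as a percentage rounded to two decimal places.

D₁ = 3,520.00 × 1.063 = 3,741.7600
P = D₁/(r − g) ⇒ r = D₁/P + g = 3,741.7600/96,550.71 + 0.063 = 0.038754 + 0.063 = 0.101754

10.18%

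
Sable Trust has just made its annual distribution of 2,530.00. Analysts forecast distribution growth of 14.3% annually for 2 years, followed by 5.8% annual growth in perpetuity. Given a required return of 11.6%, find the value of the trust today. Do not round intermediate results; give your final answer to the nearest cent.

53655.91

D_1 = 2891.79000
D_2 = 3305.31597
Terminal value at year 2: TV = D_2×(1+g_2)/(r−g_2) = 3497.02430/0.058 = 60293.52235
P_0 = D_1/(1+r)^1 + D_2/(1+r)^2 + TV/(1+r)^2
    = 2591.20968 + 2653.90023 + 48410.80082 = 53655.91073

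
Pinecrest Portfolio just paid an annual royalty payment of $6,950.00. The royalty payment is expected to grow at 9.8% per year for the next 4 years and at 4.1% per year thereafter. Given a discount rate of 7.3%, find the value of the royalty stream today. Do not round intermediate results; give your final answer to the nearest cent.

D_1 = 7631.10000
D_2 = 8378.94780
D_3 = 9200.08468
D_4 = 10101.69298
Terminal value at year 4: TV = D_4×(1+g_2)/(r−g_2) = 10515.86240/0.032 = 328620.69987
P_0 = D_1/(1+r)^1 + D_2/(1+r)^2 + D_3/(1+r)^3 + D_4/(1+r)^4 + TV/(1+r)^4
    = 7111.92917 + 7277.63115 + 7447.19386 + 7620.70723 + 247911.13198 = 277368.59339

$277368.59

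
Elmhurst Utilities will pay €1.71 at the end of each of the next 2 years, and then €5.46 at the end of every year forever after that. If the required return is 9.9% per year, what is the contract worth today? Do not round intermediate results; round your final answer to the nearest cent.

€48.63

PV of 2-year annuity: €1.71 × [1 − (1+0.099)^−2] / 0.099 = 2.97176
Perpetuity value at year 2: €5.46 / 0.099 = 55.15152
PV of perpetuity: 55.15152 / (1+0.099)^2 = 45.66275
Total PV = 2.97176 + 45.66275 = 48.63451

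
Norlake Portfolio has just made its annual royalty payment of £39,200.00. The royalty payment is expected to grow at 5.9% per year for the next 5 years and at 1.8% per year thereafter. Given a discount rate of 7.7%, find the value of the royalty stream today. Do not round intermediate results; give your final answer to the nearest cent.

D_1 = 41512.80000
D_2 = 43962.05520
D_3 = 46555.81646
D_4 = 49302.60963
D_5 = 52211.46360
Terminal value at year 5: TV = D_5×(1+g_2)/(r−g_2) = 53151.26994/0.059 = 900868.98204
P_0 = D_1/(1+r)^1 + D_2/(1+r)^2 + D_3/(1+r)^3 + D_4/(1+r)^4 + D_5/(1+r)^5 + TV/(1+r)^5
    = 38544.84680 + 37900.64323 + 37267.20629 + 36644.35605 + 36031.91556 + 621703.22101 = 808092.18894

£808092.19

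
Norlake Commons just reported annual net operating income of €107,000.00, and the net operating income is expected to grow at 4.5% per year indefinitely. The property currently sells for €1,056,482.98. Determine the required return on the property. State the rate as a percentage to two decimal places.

15.08%

D₁ = €107,000.00 × 1.045 = €111,815.0000
P = D₁/(r − g) ⇒ r = D₁/P + g = €111,815.0000/€1,056,482.98 + 0.045 = 0.105837 + 0.045 = 0.150837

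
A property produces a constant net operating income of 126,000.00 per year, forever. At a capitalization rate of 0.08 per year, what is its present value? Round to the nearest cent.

1575000.00

Level perpetuity: PV = C / r = 126,000.00 / 0.08 = 1,575,000.00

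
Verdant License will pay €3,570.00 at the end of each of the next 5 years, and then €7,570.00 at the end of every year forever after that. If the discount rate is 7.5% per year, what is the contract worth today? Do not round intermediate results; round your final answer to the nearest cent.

€84749.79

PV of 5-year annuity: €3,570.00 × [1 − (1+0.075)^−5] / 0.075 = 14443.80910
Perpetuity value at year 5: €7,570.00 / 0.075 = 100933.33333
PV of perpetuity: 100933.33333 / (1+0.075)^5 = 70305.98463
Total PV = 14443.80910 + 70305.98463 = 84749.79373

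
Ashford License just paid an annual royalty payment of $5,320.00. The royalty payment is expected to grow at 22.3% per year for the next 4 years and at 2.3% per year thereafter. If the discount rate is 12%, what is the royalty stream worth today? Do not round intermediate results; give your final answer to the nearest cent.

$106415.28

D_1 = 6506.36000
D_2 = 7957.27828
D_3 = 9731.75134
D_4 = 11901.93188
Terminal value at year 4: TV = D_4×(1+g_2)/(r−g_2) = 12175.67632/0.097 = 125522.43627
P_0 = D_1/(1+r)^1 + D_2/(1+r)^2 + D_3/(1+r)^3 + D_4/(1+r)^4 + TV/(1+r)^4
    = 5809.25000 + 6343.49353 + 6926.86838 + 7563.89288 + 79771.77749 = 106415.28228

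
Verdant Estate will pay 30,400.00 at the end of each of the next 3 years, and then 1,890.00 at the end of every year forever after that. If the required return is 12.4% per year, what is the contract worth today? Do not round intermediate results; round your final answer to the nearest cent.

83250.20

PV of 3-year annuity: 30,400.00 × [1 − (1+0.124)^−3] / 0.124 = 72516.70393
Perpetuity value at year 3: 1,890.00 / 0.124 = 15241.93548
PV of perpetuity: 15241.93548 / (1+0.124)^3 = 10733.49567
Total PV = 72516.70393 + 10733.49567 = 83250.19960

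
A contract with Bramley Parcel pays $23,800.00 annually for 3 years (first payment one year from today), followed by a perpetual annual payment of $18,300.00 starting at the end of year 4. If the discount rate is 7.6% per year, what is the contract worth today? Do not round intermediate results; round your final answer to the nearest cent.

$255066.44

PV of 3-year annuity: $23,800.00 × [1 − (1+0.076)^−3] / 0.076 = 61780.30906
Perpetuity value at year 3: $18,300.00 / 0.076 = 240789.47368
PV of perpetuity: 240789.47368 / (1+0.076)^3 = 193286.12680
Total PV = 61780.30906 + 193286.12680 = 255066.43586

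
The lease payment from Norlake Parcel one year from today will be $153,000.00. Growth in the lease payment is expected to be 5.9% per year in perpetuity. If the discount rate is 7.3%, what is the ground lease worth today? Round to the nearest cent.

Growing perpetuity: P = D₁ / (r − g) = $153,000.0000 / (0.073 − 0.059) = $10,928,571.43

$10928571.43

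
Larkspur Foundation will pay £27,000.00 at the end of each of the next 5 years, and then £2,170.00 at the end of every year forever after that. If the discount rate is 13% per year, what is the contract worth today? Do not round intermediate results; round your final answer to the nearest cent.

£104025.16

PV of 5-year annuity: £27,000.00 × [1 − (1+0.13)^−5] / 0.13 = 94965.24406
Perpetuity value at year 5: £2,170.00 / 0.13 = 16692.30769
PV of perpetuity: 16692.30769 / (1+0.13)^5 = 9059.91585
Total PV = 94965.24406 + 9059.91585 = 104025.15992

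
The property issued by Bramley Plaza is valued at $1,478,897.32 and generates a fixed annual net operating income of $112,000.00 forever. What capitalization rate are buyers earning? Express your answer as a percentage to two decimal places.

7.57%

P = C/r ⇒ r = C/P = $112,000.00/$1,478,897.32 = 0.075732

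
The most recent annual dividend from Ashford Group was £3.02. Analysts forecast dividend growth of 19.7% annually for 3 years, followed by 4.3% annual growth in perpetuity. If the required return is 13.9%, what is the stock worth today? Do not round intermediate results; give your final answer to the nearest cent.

D_1 = 3.61494
D_2 = 4.32708
D_3 = 5.17952
Terminal value at year 3: TV = D_3×(1+g_2)/(r−g_2) = 5.40224/0.096 = 56.27331
P_0 = D_1/(1+r)^1 + D_2/(1+r)^2 + D_3/(1+r)^3 + TV/(1+r)^3
    = 3.17378 + 3.33540 + 3.50524 + 38.08301 = 48.09744

£48.10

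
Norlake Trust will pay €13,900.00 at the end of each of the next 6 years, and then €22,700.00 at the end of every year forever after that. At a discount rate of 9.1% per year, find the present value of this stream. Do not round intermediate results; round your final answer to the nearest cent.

€210091.89

PV of 6-year annuity: €13,900.00 × [1 − (1+0.091)^−6] / 0.091 = 62168.79863
Perpetuity value at year 6: €22,700.00 / 0.091 = 249450.54945
PV of perpetuity: 249450.54945 / (1+0.091)^6 = 147923.08694
Total PV = 62168.79863 + 147923.08694 = 210091.88557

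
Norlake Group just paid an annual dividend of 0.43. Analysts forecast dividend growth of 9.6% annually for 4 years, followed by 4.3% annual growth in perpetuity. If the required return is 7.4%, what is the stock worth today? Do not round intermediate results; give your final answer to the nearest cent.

17.50

D_1 = 0.47128
D_2 = 0.51652
D_3 = 0.56611
D_4 = 0.62046
Terminal value at year 4: TV = D_4×(1+g_2)/(r−g_2) = 0.64714/0.031 = 20.87533
P_0 = D_1/(1+r)^1 + D_2/(1+r)^2 + D_3/(1+r)^3 + D_4/(1+r)^4 + TV/(1+r)^4
    = 0.43881 + 0.44780 + 0.45697 + 0.46633 + 15.68975 = 17.49966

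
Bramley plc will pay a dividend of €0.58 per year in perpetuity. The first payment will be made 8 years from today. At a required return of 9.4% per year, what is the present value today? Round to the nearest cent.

€3.29

Value at end of year 7: C / r = €0.58 / 0.094 = €6.1702
Discount to today: PV = €6.1702 / (1 + 0.094)^7 = €6.1702 / 1.875518 = €3.29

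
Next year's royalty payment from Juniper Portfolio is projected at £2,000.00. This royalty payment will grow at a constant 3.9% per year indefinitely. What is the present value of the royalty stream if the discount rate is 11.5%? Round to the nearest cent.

£26315.79

Growing perpetuity: P = D₁ / (r − g) = £2,000.0000 / (0.115 − 0.039) = £26,315.79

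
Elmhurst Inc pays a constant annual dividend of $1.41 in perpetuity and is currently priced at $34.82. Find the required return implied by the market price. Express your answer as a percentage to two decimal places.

P = C/r ⇒ r = C/P = $1.41/$34.82 = 0.040494

4.05%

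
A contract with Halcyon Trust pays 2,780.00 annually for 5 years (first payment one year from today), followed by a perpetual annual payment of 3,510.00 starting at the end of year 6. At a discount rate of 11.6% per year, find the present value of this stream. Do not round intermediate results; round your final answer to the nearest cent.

PV of 5-year annuity: 2,780.00 × [1 − (1+0.116)^−5] / 0.116 = 10121.38198
Perpetuity value at year 5: 3,510.00 / 0.116 = 30258.62069
PV of perpetuity: 30258.62069 / (1+0.116)^5 = 17479.46574
Total PV = 10121.38198 + 17479.46574 = 27600.84772

27600.85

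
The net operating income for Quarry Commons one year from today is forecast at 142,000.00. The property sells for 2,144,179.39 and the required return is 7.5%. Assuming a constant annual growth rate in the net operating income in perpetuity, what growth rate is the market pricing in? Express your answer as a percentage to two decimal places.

P = D₁/(r−g) ⇒ g = r − D₁/P = 0.075 − 142,000.00/2,144,179.39 = 0.008774

0.88%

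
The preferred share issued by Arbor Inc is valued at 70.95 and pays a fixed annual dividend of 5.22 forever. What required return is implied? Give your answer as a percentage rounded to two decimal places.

7.36%

P = C/r ⇒ r = C/P = 5.22/70.95 = 0.073573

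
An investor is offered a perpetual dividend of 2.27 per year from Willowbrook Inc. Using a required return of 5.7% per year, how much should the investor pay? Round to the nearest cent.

39.82

Level perpetuity: PV = C / r = 2.27 / 0.057 = 39.82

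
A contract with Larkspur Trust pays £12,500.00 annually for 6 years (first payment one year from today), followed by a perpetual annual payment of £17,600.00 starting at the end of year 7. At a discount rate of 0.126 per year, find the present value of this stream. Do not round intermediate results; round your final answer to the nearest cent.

PV of 6-year annuity: £12,500.00 × [1 − (1+0.126)^−6] / 0.126 = 50530.99452
Perpetuity value at year 6: £17,600.00 / 0.126 = 139682.53968
PV of perpetuity: 139682.53968 / (1+0.126)^6 = 68534.89940
Total PV = 50530.99452 + 68534.89940 = 119065.89392

£119065.89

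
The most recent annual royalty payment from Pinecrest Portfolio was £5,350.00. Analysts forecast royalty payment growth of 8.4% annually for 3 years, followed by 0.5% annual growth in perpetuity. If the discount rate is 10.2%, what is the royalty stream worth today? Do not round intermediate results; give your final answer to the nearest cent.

£68289.71

D_1 = 5799.40000
D_2 = 6286.54960
D_3 = 6814.61977
Terminal value at year 3: TV = D_3×(1+g_2)/(r−g_2) = 6848.69287/0.097 = 70605.08108
P_0 = D_1/(1+r)^1 + D_2/(1+r)^2 + D_3/(1+r)^3 + TV/(1+r)^3
    = 5262.61343 + 5176.65423 + 5092.09908 + 52758.34610 = 68289.71283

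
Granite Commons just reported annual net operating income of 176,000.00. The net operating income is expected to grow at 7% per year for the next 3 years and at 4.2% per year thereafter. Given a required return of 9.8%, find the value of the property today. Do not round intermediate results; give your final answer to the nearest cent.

3532182.13

D_1 = 188320.00000
D_2 = 201502.40000
D_3 = 215607.56800
Terminal value at year 3: TV = D_3×(1+g_2)/(r−g_2) = 224663.08586/0.056 = 4011840.81886
P_0 = D_1/(1+r)^1 + D_2/(1+r)^2 + D_3/(1+r)^3 + TV/(1+r)^3
    = 171511.83971 + 167138.13159 + 162875.95702 + 3030656.20019 = 3532182.12851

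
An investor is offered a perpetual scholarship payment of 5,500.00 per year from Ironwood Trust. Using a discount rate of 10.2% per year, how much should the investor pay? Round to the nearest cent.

53921.57

Level perpetuity: PV = C / r = 5,500.00 / 0.102 = 53,921.57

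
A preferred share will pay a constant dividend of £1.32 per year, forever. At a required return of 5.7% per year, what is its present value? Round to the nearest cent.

Level perpetuity: PV = C / r = £1.32 / 0.057 = £23.16

£23.16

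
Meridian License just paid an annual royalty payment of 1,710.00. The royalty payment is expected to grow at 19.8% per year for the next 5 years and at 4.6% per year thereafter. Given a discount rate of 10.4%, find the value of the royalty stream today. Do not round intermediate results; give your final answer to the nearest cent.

D_1 = 2048.58000
D_2 = 2454.19884
D_3 = 2940.13021
D_4 = 3522.27599
D_5 = 4219.68664
Terminal value at year 5: TV = D_5×(1+g_2)/(r−g_2) = 4413.79222/0.058 = 76099.86593
P_0 = D_1/(1+r)^1 + D_2/(1+r)^2 + D_3/(1+r)^3 + D_4/(1+r)^4 + D_5/(1+r)^5 + TV/(1+r)^5
    = 1855.59783 + 2013.59257 + 2185.03976 + 2371.08481 + 2572.97066 + 46402.19498 = 57400.48061

57400.48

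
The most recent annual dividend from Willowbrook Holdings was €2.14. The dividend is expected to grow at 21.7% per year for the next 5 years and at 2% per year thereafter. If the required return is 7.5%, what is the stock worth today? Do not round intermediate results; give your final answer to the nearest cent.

€89.57

D_1 = 2.60438
D_2 = 3.16953
D_3 = 3.85732
D_4 = 4.69436
D_5 = 5.71303
Terminal value at year 5: TV = D_5×(1+g_2)/(r−g_2) = 5.82729/0.055 = 105.95078
P_0 = D_1/(1+r)^1 + D_2/(1+r)^2 + D_3/(1+r)^3 + D_4/(1+r)^4 + D_5/(1+r)^5 + TV/(1+r)^5
    = 2.42268 + 2.74270 + 3.10499 + 3.51514 + 3.97946 + 73.80093 = 89.56589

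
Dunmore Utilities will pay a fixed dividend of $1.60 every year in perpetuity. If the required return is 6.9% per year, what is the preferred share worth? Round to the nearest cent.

Level perpetuity: PV = C / r = $1.60 / 0.069 = $23.19

$23.19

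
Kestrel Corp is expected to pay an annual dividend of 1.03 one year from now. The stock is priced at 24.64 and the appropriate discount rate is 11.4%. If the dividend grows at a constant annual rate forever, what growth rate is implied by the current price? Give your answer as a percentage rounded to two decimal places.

7.22%

P = D₁/(r−g) ⇒ g = r − D₁/P = 0.114 − 1.03/24.64 = 0.072198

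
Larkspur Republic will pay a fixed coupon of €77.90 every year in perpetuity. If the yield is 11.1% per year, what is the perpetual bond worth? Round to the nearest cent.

€701.80

Level perpetuity: PV = C / r = €77.90 / 0.111 = €701.80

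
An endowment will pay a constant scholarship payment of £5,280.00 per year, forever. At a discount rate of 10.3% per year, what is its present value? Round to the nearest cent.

£51262.14

Level perpetuity: PV = C / r = £5,280.00 / 0.103 = £51,262.14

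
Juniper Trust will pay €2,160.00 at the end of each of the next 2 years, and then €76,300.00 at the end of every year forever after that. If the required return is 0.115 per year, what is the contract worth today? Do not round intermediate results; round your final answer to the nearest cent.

€537349.76

PV of 2-year annuity: €2,160.00 × [1 − (1+0.115)^−2] / 0.115 = 3674.63653
Perpetuity value at year 2: €76,300.00 / 0.115 = 663478.26087
PV of perpetuity: 663478.26087 / (1+0.115)^2 = 533675.12789
Total PV = 3674.63653 + 533675.12789 = 537349.76442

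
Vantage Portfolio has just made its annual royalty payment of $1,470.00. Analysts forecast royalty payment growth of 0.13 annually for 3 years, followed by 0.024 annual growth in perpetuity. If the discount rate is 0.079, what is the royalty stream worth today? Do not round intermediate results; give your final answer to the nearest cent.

$36276.06

D_1 = 1661.10000
D_2 = 1877.04300
D_3 = 2121.05859
Terminal value at year 3: TV = D_3×(1+g_2)/(r−g_2) = 2171.96400/0.055 = 39490.25448
P_0 = D_1/(1+r)^1 + D_2/(1+r)^2 + D_3/(1+r)^3 + TV/(1+r)^3
    = 1539.48100 + 1612.24609 + 1688.45049 + 31435.87826 = 36276.05585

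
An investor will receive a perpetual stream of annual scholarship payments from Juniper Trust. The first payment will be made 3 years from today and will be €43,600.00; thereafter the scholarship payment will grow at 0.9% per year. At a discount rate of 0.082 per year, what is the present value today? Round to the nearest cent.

Value at end of year 2: C₁ / (r − g) = €43,600.00 / (0.082 − 0.009) = €597,260.2740
Discount to today: PV = €597,260.2740 / (1 + 0.082)^2 = €597,260.2740 / 1.170724 = €510,163.18

€510163.18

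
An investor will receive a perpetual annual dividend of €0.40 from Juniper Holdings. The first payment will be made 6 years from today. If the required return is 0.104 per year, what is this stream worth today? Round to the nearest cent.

Value at end of year 5: C / r = €0.40 / 0.104 = €3.8462
Discount to today: PV = €3.8462 / (1 + 0.104)^5 = €3.8462 / 1.640006 = €2.35

€2.35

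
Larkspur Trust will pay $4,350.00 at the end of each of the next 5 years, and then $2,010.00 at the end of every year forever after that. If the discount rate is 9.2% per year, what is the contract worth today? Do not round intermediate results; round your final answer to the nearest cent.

PV of 5-year annuity: $4,350.00 × [1 − (1+0.092)^−5] / 0.092 = 16832.54273
Perpetuity value at year 5: $2,010.00 / 0.092 = 21847.82609
PV of perpetuity: 21847.82609 / (1+0.092)^5 = 14070.03048
Total PV = 16832.54273 + 14070.03048 = 30902.57321

$30902.57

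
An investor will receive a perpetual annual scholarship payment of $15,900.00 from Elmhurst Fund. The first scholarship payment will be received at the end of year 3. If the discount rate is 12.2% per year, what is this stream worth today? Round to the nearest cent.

Value at end of year 2: C / r = $15,900.00 / 0.122 = $130,327.8689
Discount to today: PV = $130,327.8689 / (1 + 0.122)^2 = $130,327.8689 / 1.258884 = $103,526.51

$103526.51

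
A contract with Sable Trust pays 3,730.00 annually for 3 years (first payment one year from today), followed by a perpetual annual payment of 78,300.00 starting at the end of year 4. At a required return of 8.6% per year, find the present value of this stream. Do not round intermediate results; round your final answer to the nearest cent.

PV of 3-year annuity: 3,730.00 × [1 − (1+0.086)^−3] / 0.086 = 9509.44591
Perpetuity value at year 3: 78,300.00 / 0.086 = 910465.11628
PV of perpetuity: 910465.11628 / (1+0.086)^3 = 710843.23566
Total PV = 9509.44591 + 710843.23566 = 720352.68157

720352.68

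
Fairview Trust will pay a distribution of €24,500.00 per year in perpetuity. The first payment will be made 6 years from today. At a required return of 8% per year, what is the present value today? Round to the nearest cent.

€208428.60

Value at end of year 5: C / r = €24,500.00 / 0.08 = €306,250.0000
Discount to today: PV = €306,250.0000 / (1 + 0.08)^5 = €306,250.0000 / 1.469328 = €208,428.60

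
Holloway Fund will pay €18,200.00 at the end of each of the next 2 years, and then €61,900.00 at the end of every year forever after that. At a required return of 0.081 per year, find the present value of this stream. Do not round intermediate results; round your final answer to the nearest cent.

€686375.58

PV of 2-year annuity: €18,200.00 × [1 − (1+0.081)^−2] / 0.081 = 32410.97384
Perpetuity value at year 2: €61,900.00 / 0.081 = 764197.53086
PV of perpetuity: 764197.53086 / (1+0.081)^2 = 653964.60336
Total PV = 32410.97384 + 653964.60336 = 686375.57720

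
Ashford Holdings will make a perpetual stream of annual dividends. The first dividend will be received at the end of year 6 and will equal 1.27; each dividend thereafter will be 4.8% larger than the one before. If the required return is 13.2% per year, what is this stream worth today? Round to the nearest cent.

Value at end of year 5: C₁ / (r − g) = 1.27 / (0.132 − 0.048) = 15.1190
Discount to today: PV = 15.1190 / (1 + 0.132)^5 = 15.1190 / 1.858798 = 8.13

8.13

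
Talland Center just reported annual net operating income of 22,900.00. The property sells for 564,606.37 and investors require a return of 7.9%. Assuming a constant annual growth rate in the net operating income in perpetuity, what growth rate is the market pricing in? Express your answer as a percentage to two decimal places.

P = D₀(1+g)/(r−g) ⇒ P(r−g) = D₀(1+g) ⇒ g(P+D₀) = P·r − D₀
g = (P·r − D₀)/(P + D₀) = (564,606.37×0.079 − 22,900.00) / (564,606.37 + 22,900.00) = 0.036942

3.69%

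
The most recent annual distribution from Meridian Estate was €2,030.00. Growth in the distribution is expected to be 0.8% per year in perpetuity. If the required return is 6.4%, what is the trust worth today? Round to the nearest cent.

D₁ = D₀ × (1 + g) = €2,030.00 × 1.008 = €2,046.2400
Growing perpetuity: P = D₁ / (r − g) = €2,046.2400 / (0.064 − 0.008) = €36,540.00

€36540.00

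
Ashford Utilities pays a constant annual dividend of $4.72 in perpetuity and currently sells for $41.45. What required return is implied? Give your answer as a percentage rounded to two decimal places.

P = C/r ⇒ r = C/P = $4.72/$41.45 = 0.113872

11.39%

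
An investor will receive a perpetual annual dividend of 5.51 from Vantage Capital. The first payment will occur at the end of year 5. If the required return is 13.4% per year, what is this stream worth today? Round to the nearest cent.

Value at end of year 4: C / r = 5.51 / 0.134 = 41.1194
Discount to today: PV = 41.1194 / (1 + 0.134)^4 = 41.1194 / 1.653683 = 24.87

24.87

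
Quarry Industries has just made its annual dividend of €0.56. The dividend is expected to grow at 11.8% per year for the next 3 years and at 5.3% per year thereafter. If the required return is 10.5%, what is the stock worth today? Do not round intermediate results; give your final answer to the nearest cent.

€13.46

D_1 = 0.62608
D_2 = 0.69996
D_3 = 0.78255
Terminal value at year 3: TV = D_3×(1+g_2)/(r−g_2) = 0.82403/0.052 = 15.84669
P_0 = D_1/(1+r)^1 + D_2/(1+r)^2 + D_3/(1+r)^3 + TV/(1+r)^3
    = 0.56659 + 0.57325 + 0.58000 + 11.74496 = 13.46480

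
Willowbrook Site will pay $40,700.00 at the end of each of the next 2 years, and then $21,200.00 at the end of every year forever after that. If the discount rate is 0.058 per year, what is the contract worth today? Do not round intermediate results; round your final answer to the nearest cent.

$401368.85

PV of 2-year annuity: $40,700.00 × [1 − (1+0.058)^−2] / 0.058 = 74828.74204
Perpetuity value at year 2: $21,200.00 / 0.058 = 365517.24138
PV of perpetuity: 365517.24138 / (1+0.058)^2 = 326540.10794
Total PV = 74828.74204 + 326540.10794 = 401368.84997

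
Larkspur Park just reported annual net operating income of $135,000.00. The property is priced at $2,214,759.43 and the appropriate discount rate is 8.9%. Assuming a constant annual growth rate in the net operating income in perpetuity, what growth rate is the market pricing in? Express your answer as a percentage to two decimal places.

2.64%

P = D₀(1+g)/(r−g) ⇒ P(r−g) = D₀(1+g) ⇒ g(P+D₀) = P·r − D₀
g = (P·r − D₀)/(P + D₀) = ($2,214,759.43×0.089 − $135,000.00) / ($2,214,759.43 + $135,000.00) = 0.026434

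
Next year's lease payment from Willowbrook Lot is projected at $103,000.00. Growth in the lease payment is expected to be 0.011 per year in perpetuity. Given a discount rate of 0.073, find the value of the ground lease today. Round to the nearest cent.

$1661290.32

Growing perpetuity: P = D₁ / (r − g) = $103,000.0000 / (0.073 − 0.011) = $1,661,290.32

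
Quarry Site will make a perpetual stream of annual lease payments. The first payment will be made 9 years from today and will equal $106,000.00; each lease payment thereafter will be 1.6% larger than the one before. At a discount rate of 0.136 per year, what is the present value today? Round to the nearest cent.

$318491.59

Value at end of year 8: C₁ / (r − g) = $106,000.00 / (0.136 − 0.016) = $883,333.3333
Discount to today: PV = $883,333.3333 / (1 + 0.136)^8 = $883,333.3333 / 2.773490 = $318,491.59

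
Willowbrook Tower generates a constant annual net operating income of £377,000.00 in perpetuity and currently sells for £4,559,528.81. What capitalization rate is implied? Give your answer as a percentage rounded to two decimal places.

P = C/r ⇒ r = C/P = £377,000.00/£4,559,528.81 = 0.082684

8.27%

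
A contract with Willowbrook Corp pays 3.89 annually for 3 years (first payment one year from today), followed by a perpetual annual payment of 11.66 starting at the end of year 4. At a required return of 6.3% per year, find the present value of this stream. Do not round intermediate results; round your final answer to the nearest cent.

PV of 3-year annuity: 3.89 × [1 − (1+0.063)^−3] / 0.063 = 10.34057
Perpetuity value at year 3: 11.66 / 0.063 = 185.07937
PV of perpetuity: 185.07937 / (1+0.063)^3 = 154.08424
Total PV = 10.34057 + 154.08424 = 164.42481

164.42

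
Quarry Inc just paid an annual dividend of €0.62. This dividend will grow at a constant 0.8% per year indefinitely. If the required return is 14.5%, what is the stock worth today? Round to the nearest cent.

D₁ = D₀ × (1 + g) = €0.62 × 1.008 = €0.6250
Growing perpetuity: P = D₁ / (r − g) = €0.6250 / (0.145 − 0.008) = €4.56

€4.56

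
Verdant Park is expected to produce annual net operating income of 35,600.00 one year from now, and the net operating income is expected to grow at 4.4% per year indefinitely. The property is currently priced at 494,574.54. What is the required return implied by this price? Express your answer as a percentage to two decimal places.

11.60%

P = D₁/(r − g) ⇒ r = D₁/P + g = 35,600.0000/494,574.54 + 0.044 = 0.071981 + 0.044 = 0.115981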